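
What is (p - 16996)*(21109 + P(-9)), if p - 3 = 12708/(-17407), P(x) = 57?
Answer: -6261111475594/17407 ≈ -3.5969e+8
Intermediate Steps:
p = 39513/17407 (p = 3 + 12708/(-17407) = 3 + 12708*(-1/17407) = 3 - 12708/17407 = 39513/17407 ≈ 2.2699)
(p - 16996)*(21109 + P(-9)) = (39513/17407 - 16996)*(21109 + 57) = -295809859/17407*21166 = -6261111475594/17407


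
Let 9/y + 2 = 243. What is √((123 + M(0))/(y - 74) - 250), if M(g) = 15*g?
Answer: I*√3198441709/3565 ≈ 15.864*I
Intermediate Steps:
y = 9/241 (y = 9/(-2 + 243) = 9/241 ≈ 0.037344)
√((123 + M(0))/(y - 74) - 250) = √((123 + 15*0)/(9/241 - 74) - 250) = √((123 + 0)/(-17825/241) - 250) = √(123*(-241/17825) - 250) = √(-29643/17825 - 250) = √(-4485893/17825) = I*√3198441709/3565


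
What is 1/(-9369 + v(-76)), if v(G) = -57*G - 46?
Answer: -1/5083 ≈ -0.00019673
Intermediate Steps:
v(G) = -46 - 57*G
1/(-9369 + v(-76)) = 1/(-9369 + (-46 - 57*(-76))) = 1/(-9369 + (-46 + 4332)) = 1/(-9369 + 4286) = 1/(-5083) = -1/5083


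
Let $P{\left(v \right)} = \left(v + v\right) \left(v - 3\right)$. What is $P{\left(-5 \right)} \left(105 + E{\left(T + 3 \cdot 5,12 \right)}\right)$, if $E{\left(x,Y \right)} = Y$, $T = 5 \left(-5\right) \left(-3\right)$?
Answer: $9360$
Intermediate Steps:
$T = 75$ ($T = \left(-25\right) \left(-3\right) = 75$)
$P{\left(v \right)} = 2 v \left(-3 + v\right)$
$P{\left(-5 \right)} \left(105 + E{\left(T + 3 \cdot 5,12 \right)}\right) = 2 \left(-5\right) \left(-3 - 5\right) \left(105 + 12\right) = 2 \left(-5\right) \left(-8\right) 117 = 80 \cdot 117 = 9360$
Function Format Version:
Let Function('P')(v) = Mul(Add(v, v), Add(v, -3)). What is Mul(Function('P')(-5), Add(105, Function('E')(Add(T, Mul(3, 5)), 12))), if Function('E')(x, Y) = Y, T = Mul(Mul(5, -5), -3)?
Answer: 9360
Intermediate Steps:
T = 75 (T = Mul(-25, -3) = 75)
Function('P')(v) = Mul(2, v, Add(-3, v)) (Function('P')(v) = Mul(Mul(2, v), Add(-3, v)) = Mul(2, v, Add(-3, v)))
Mul(Function('P')(-5), Add(105, Function('E')(Add(T, Mul(3, 5)), 12))) = Mul(Mul(2, -5, Add(-3, -5)), Add(105, 12)) = Mul(Mul(2, -5, -8), 117) = Mul(80, 117) = 9360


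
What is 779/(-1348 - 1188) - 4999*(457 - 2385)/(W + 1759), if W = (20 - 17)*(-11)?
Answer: 12220403019/2188568 ≈ 5583.7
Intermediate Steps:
W = -33 (W = 3*(-11) = -33)
779/(-1348 - 1188) - 4999*(457 - 2385)/(W + 1759) = 779/(-1348 - 1188) - 4999*(457 - 2385)/(-33 + 1759) = 779/(-2536) - 4999/(1726/(-1928)) = 779*(-1/2536) - 4999/(1726*(-1/1928)) = -779/2536 - 4999/(-863/964) = -779/2536 - 4999*(-964/863) = -779/2536 + 4819036/863 = 12220403019/2188568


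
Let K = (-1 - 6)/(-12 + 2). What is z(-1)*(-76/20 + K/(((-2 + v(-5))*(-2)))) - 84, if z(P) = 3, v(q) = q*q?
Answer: -8781/92 ≈ -95.446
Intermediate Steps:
v(q) = q²
K = 7/10 (K = -7/(-10) = -7*(-⅒) = 7/10 ≈ 0.70000)
z(-1)*(-76/20 + K/(((-2 + v(-5))*(-2)))) - 84 = 3*(-76/20 + 7/(10*(((-2 + (-5)²)*(-2))))) - 84 = 3*(-76*1/20 + 7/(10*(((-2 + 25)*(-2))))) - 84 = 3*(-19/5 + 7/(10*((23*(-2))))) - 84 = 3*(-19/5 + (7/10)/(-46)) - 84 = 3*(-19/5 + (7/10)*(-1/46)) - 84 = 3*(-19/5 - 7/460) - 84 = 3*(-351/92) - 84 = -1053/92 - 84 = -8781/92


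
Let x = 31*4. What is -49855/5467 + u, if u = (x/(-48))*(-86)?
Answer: 6988381/32802 ≈ 213.05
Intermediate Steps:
x = 124
u = 1333/6 (u = (124/(-48))*(-86) = (124*(-1/48))*(-86) = -31/12*(-86) = 1333/6 ≈ 222.17)
-49855/5467 + u = -49855/5467 + 1333/6 = 6988381/32802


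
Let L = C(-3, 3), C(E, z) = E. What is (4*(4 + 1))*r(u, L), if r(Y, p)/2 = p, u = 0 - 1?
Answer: -120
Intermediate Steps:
L = -3
u = -1
r(Y, p) = 2*p
(4*(4 + 1))*r(u, L) = (4*(4 + 1))*(2*(-3)) = (4*5)*(-6) = 20*(-6) = -120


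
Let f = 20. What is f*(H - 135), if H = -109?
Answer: -4880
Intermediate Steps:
f*(H - 135) = 20*(-109 - 135) = 20*(-244) = -4880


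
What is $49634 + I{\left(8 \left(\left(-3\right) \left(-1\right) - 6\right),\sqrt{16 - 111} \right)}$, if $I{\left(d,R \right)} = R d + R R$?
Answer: $49539 - 24 i \sqrt{95} \approx 49539.0 - 233.92 i$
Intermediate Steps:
$I{\left(d,R \right)} = R^{2} + R d$ ($I{\left(d,R \right)} = R d + R^{2} = R^{2} + R d$)
$49634 + I{\left(8 \left(\left(-3\right) \left(-1\right) - 6\right),\sqrt{16 - 111} \right)} = 49634 + \sqrt{16 - 111} \left(\sqrt{16 - 111} + 8 \left(\left(-3\right) \left(-1\right) - 6\right)\right) = 49634 + \sqrt{-95} \left(\sqrt{-95} + 8 \left(3 - 6\right)\right) = 49634 + i \sqrt{95} \left(i \sqrt{95} + 8 \left(-3\right)\right) = 49634 + i \sqrt{95} \left(i \sqrt{95} - 24\right) = 49634 + i \sqrt{95} \left(-24 + i \sqrt{95}\right)$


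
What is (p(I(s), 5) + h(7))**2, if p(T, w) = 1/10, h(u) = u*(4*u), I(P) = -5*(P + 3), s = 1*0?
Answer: 3845521/100 ≈ 38455.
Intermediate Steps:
s = 0
I(P) = -15 - 5*P (I(P) = -5*(3 + P) = -15 - 5*P)
h(u) = 4*u**2
p(T, w) = 1/10
(p(I(s), 5) + h(7))**2 = (1/10 + 4*7**2)**2 = (1/10 + 4*49)**2 = (1/10 + 196)**2 = (1961/10)**2 = 3845521/100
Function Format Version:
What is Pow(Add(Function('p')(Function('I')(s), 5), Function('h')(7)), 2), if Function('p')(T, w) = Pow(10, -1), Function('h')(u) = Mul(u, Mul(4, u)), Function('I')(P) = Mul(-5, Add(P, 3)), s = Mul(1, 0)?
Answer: Rational(3845521, 100) ≈ 38455.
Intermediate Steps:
s = 0
Function('I')(P) = Add(-15, Mul(-5, P)) (Function('I')(P) = Mul(-5, Add(3, P)) = Add(-15, Mul(-5, P)))
Function('h')(u) = Mul(4, Pow(u, 2))
Function('p')(T, w) = Rational(1, 10)
Pow(Add(Function('p')(Function('I')(s), 5), Function('h')(7)), 2) = Pow(Add(Rational(1, 10), Mul(4, Pow(7, 2))), 2) = Pow(Add(Rational(1, 10), Mul(4, 49)), 2) = Pow(Add(Rational(1, 10), 196), 2) = Pow(Rational(1961, 10), 2) = Rational(3845521, 100)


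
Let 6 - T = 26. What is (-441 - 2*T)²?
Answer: 160801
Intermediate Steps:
T = -20 (T = 6 - 1*26 = 6 - 26 = -20)
(-441 - 2*T)² = (-441 - 2*(-20))² = (-441 + 40)² = (-401)² = 160801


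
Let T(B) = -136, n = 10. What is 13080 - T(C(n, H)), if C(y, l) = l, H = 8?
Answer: 13216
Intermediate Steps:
13080 - T(C(n, H)) = 13080 - 1*(-136) = 13080 + 136 = 13216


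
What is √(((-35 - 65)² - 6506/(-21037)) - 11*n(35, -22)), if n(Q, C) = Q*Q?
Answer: 167*I*√55137977/21037 ≈ 58.947*I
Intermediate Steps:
n(Q, C) = Q²
√(((-35 - 65)² - 6506/(-21037)) - 11*n(35, -22)) = √(((-35 - 65)² - 6506/(-21037)) - 11*35²) = √(((-100)² - 6506*(-1)/21037) - 11*1225) = √((10000 - 1*(-6506/21037)) - 13475) = √((10000 + 6506/21037) - 13475) = √(210376506/21037 - 13475) = √(-73097069/21037) = 167*I*√55137977/21037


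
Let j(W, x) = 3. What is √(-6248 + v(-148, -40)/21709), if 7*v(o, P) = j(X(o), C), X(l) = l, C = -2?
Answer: I*√144283522593623/151963 ≈ 79.044*I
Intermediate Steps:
v(o, P) = 3/7 (v(o, P) = (⅐)*3 = 3/7)
√(-6248 + v(-148, -40)/21709) = √(-6248 + (3/7)/21709) = √(-6248 + (3/7)*(1/21709)) = √(-6248 + 3/151963) = √(-949464821/151963) = I*√144283522593623/151963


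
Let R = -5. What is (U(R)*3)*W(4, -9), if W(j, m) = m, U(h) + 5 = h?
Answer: 270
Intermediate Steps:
U(h) = -5 + h
(U(R)*3)*W(4, -9) = ((-5 - 5)*3)*(-9) = -10*3*(-9) = -30*(-9) = 270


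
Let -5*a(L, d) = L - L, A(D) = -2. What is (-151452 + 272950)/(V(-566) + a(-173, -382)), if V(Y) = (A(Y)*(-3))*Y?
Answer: -60749/1698 ≈ -35.777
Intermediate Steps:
a(L, d) = 0 (a(L, d) = -(L - L)/5 = -⅕*0 = 0)
V(Y) = 6*Y (V(Y) = (-2*(-3))*Y = 6*Y)
(-151452 + 272950)/(V(-566) + a(-173, -382)) = (-151452 + 272950)/(6*(-566) + 0) = 121498/(-3396 + 0) = 121498/(-3396) = 121498*(-1/3396) = -60749/1698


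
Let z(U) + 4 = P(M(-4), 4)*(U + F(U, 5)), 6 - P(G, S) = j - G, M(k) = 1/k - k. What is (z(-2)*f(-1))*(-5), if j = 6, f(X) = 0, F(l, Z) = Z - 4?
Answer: 0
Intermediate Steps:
F(l, Z) = -4 + Z
P(G, S) = G (P(G, S) = 6 - (6 - G) = 6 + (-6 + G) = G)
z(U) = -1/4 + 15*U/4 (z(U) = -4 + (1/(-4) - 1*(-4))*(U + (-4 + 5)) = -4 + (-1/4 + 4)*(U + 1) = -4 + 15*(1 + U)/4 = -4 + (15/4 + 15*U/4) = -1/4 + 15*U/4)
(z(-2)*f(-1))*(-5) = ((-1/4 + (15/4)*(-2))*0)*(-5) = ((-1/4 - 15/2)*0)*(-5) = -31/4*0*(-5) = 0*(-5) = 0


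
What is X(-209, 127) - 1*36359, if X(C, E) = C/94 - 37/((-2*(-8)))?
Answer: -27345379/752 ≈ -36364.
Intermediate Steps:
X(C, E) = -37/16 + C/94 (X(C, E) = C*(1/94) - 37/16 = C/94 - 37*1/16 = C/94 - 37/16 = -37/16 + C/94)
X(-209, 127) - 1*36359 = (-37/16 + (1/94)*(-209)) - 1*36359 = (-37/16 - 209/94) - 36359 = -3411/752 - 36359 = -27345379/752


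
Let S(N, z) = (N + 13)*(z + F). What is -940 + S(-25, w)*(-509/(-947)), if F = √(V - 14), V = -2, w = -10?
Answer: -829100/947 - 24432*I/947 ≈ -875.5 - 25.799*I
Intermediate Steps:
F = 4*I (F = √(-2 - 14) = √(-16) = 4*I ≈ 4.0*I)
S(N, z) = (13 + N)*(z + 4*I) (S(N, z) = (N + 13)*(z + 4*I) = (13 + N)*(z + 4*I))
-940 + S(-25, w)*(-509/(-947)) = -940 + (13*(-10) + 52*I - 25*(-10) + 4*I*(-25))*(-509/(-947)) = -940 + (-130 + 52*I + 250 - 100*I)*(-509*(-1/947)) = -940 + (120 - 48*I)*(509/947) = -940 + (61080/947 - 24432*I/947) = -829100/947 - 24432*I/947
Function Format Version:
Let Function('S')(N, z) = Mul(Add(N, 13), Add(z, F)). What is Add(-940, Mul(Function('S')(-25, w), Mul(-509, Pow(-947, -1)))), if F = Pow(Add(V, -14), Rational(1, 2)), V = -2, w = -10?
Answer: Add(Rational(-829100, 947), Mul(Rational(-24432, 947), I)) ≈ Add(-875.50, Mul(-25.799, I))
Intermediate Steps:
F = Mul(4, I) (F = Pow(Add(-2, -14), Rational(1, 2)) = Pow(-16, Rational(1, 2)) = Mul(4, I) ≈ Mul(4.0000, I))
Function('S')(N, z) = Mul(Add(13, N), Add(z, Mul(4, I))) (Function('S')(N, z) = Mul(Add(N, 13), Add(z, Mul(4, I))) = Mul(Add(13, N), Add(z, Mul(4, I))))
Add(-940, Mul(Function('S')(-25, w), Mul(-509, Pow(-947, -1)))) = Add(-940, Mul(Add(Mul(13, -10), Mul(52, I), Mul(-25, -10), Mul(4, I, -25)), Mul(-509, Pow(-947, -1)))) = Add(-940, Mul(Add(-130, Mul(52, I), 250, Mul(-100, I)), Mul(-509, Rational(-1, 947)))) = Add(-940, Mul(Add(120, Mul(-48, I)), Rational(509, 947))) = Add(-940, Add(Rational(61080, 947), Mul(Rational(-24432, 947), I))) = Add(Rational(-829100, 947), Mul(Rational(-24432, 947), I))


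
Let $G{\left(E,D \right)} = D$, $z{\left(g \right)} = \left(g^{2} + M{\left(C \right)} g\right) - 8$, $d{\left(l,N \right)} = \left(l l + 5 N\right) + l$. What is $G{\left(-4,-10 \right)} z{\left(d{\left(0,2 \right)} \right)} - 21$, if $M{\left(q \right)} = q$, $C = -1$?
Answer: $-841$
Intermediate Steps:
$d{\left(l,N \right)} = l + l^{2} + 5 N$ ($d{\left(l,N \right)} = \left(l^{2} + 5 N\right) + l = l + l^{2} + 5 N$)
$z{\left(g \right)} = -8 + g^{2} - g$ ($z{\left(g \right)} = \left(g^{2} - g\right) - 8 = -8 + g^{2} - g$)
$G{\left(-4,-10 \right)} z{\left(d{\left(0,2 \right)} \right)} - 21 = - 10 \left(-8 + \left(0 + 0^{2} + 5 \cdot 2\right)^{2} - \left(0 + 0^{2} + 5 \cdot 2\right)\right) - 21 = - 10 \left(-8 + \left(0 + 0 + 10\right)^{2} - \left(0 + 0 + 10\right)\right) - 21 = - 10 \left(-8 + 10^{2} - 10\right) - 21 = - 10 \left(-8 + 100 - 10\right) - 21 = \left(-10\right) 82 - 21 = -820 - 21 = -841$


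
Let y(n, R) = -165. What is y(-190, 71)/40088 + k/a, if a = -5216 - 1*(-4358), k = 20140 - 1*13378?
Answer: -45202771/5732584 ≈ -7.8852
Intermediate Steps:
k = 6762 (k = 20140 - 13378 = 6762)
a = -858 (a = -5216 + 4358 = -858)
y(-190, 71)/40088 + k/a = -165/40088 + 6762/(-858) = -165*1/40088 + 6762*(-1/858) = -165/40088 - 1127/143 = -45202771/5732584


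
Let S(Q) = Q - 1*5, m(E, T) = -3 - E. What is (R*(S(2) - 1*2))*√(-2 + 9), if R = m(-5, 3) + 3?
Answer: -25*√7 ≈ -66.144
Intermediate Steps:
R = 5 (R = (-3 - 1*(-5)) + 3 = (-3 + 5) + 3 = 2 + 3 = 5)
S(Q) = -5 + Q (S(Q) = Q - 5 = -5 + Q)
(R*(S(2) - 1*2))*√(-2 + 9) = (5*((-5 + 2) - 1*2))*√(-2 + 9) = (5*(-3 - 2))*√7 = (5*(-5))*√7 = -25*√7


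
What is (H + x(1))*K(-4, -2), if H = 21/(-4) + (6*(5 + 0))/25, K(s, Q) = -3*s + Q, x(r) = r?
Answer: -61/2 ≈ -30.500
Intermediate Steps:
K(s, Q) = Q - 3*s
H = -81/20 (H = 21*(-1/4) + (6*5)*(1/25) = -21/4 + 30*(1/25) = -21/4 + 6/5 = -81/20 ≈ -4.0500)
(H + x(1))*K(-4, -2) = (-81/20 + 1)*(-2 - 3*(-4)) = -61*(-2 + 12)/20 = -61/20*10 = -61/2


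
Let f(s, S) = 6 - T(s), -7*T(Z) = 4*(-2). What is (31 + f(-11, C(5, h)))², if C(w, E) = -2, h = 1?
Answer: 63001/49 ≈ 1285.7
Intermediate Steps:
T(Z) = 8/7 (T(Z) = -4*(-2)/7 = -⅐*(-8) = 8/7)
f(s, S) = 34/7 (f(s, S) = 6 - 1*8/7 = 6 - 8/7 = 34/7)
(31 + f(-11, C(5, h)))² = (31 + 34/7)² = (251/7)² = 63001/49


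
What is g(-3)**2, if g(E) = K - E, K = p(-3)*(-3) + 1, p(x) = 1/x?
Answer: 25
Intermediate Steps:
K = 2 (K = -3/(-3) + 1 = -1/3*(-3) + 1 = 1 + 1 = 2)
g(E) = 2 - E
g(-3)**2 = (2 - 1*(-3))**2 = (2 + 3)**2 = 5**2 = 25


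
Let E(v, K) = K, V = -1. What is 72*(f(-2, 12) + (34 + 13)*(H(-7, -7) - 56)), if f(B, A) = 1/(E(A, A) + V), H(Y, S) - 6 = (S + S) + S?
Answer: -2642832/11 ≈ -2.4026e+5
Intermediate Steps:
H(Y, S) = 6 + 3*S (H(Y, S) = 6 + ((S + S) + S) = 6 + (2*S + S) = 6 + 3*S)
f(B, A) = 1/(-1 + A) (f(B, A) = 1/(A - 1) = 1/(-1 + A))
72*(f(-2, 12) + (34 + 13)*(H(-7, -7) - 56)) = 72*(1/(-1 + 12) + (34 + 13)*((6 + 3*(-7)) - 56)) = 72*(1/11 + 47*((6 - 21) - 56)) = 72*(1/11 + 47*(-15 - 56)) = 72*(1/11 + 47*(-71)) = 72*(1/11 - 3337) = 72*(-36706/11) = -2642832/11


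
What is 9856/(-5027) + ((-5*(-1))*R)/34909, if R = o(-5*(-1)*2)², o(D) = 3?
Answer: -31257899/15953413 ≈ -1.9593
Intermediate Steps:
R = 9 (R = 3² = 9)
9856/(-5027) + ((-5*(-1))*R)/34909 = 9856/(-5027) + (-5*(-1)*9)/34909 = 9856*(-1/5027) + (5*9)*(1/34909) = -896/457 + 45*(1/34909) = -896/457 + 45/34909 = -31257899/15953413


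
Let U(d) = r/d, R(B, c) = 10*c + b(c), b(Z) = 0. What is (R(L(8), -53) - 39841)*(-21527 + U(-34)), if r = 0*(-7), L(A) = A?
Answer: 869066517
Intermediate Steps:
r = 0
R(B, c) = 10*c (R(B, c) = 10*c + 0 = 10*c)
U(d) = 0 (U(d) = 0/d = 0)
(R(L(8), -53) - 39841)*(-21527 + U(-34)) = (10*(-53) - 39841)*(-21527 + 0) = (-530 - 39841)*(-21527) = -40371*(-21527) = 869066517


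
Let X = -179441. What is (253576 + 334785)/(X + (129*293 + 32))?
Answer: -588361/141612 ≈ -4.1547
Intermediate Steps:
(253576 + 334785)/(X + (129*293 + 32)) = (253576 + 334785)/(-179441 + (129*293 + 32)) = 588361/(-179441 + (37797 + 32)) = 588361/(-179441 + 37829) = 588361/(-141612) = 588361*(-1/141612) = -588361/141612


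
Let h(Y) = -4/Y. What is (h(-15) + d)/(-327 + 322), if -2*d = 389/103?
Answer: 5011/15450 ≈ 0.32434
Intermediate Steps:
d = -389/206 (d = -389/(2*103) = -1/2*389/103 = -389/206 ≈ -1.8883)
(h(-15) + d)/(-327 + 322) = (-4/(-15) - 389/206)/(-327 + 322) = (-4*(-1/15) - 389/206)/(-5) = (4/15 - 389/206)*(-1/5) = -5011/3090*(-1/5) = 5011/15450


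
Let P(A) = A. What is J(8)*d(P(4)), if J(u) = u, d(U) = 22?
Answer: 176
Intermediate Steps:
J(8)*d(P(4)) = 8*22 = 176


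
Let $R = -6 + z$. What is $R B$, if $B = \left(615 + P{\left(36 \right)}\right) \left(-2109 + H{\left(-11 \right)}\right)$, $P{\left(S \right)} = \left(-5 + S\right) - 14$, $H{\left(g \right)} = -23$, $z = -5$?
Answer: $14821664$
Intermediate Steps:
$R = -11$ ($R = -6 - 5 = -11$)
$P{\left(S \right)} = -19 + S$
$B = -1347424$ ($B = \left(615 + \left(-19 + 36\right)\right) \left(-2109 - 23\right) = \left(615 + 17\right) \left(-2132\right) = 632 \left(-2132\right) = -1347424$)
$R B = \left(-11\right) \left(-1347424\right) = 14821664$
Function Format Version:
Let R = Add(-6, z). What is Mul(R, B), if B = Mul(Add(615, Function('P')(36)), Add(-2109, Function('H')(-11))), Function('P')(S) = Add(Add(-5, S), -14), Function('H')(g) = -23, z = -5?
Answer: 14821664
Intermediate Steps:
R = -11 (R = Add(-6, -5) = -11)
Function('P')(S) = Add(-19, S)
B = -1347424 (B = Mul(Add(615, Add(-19, 36)), Add(-2109, -23)) = Mul(Add(615, 17), -2132) = Mul(632, -2132) = -1347424)
Mul(R, B) = Mul(-11, -1347424) = 14821664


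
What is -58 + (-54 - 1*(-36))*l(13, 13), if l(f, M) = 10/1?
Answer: -238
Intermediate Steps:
l(f, M) = 10 (l(f, M) = 10*1 = 10)
-58 + (-54 - 1*(-36))*l(13, 13) = -58 + (-54 - 1*(-36))*10 = -58 + (-54 + 36)*10 = -58 - 18*10 = -58 - 180 = -238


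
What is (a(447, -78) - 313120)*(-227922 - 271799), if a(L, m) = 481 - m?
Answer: 156193295481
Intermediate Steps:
(a(447, -78) - 313120)*(-227922 - 271799) = ((481 - 1*(-78)) - 313120)*(-227922 - 271799) = ((481 + 78) - 313120)*(-499721) = (559 - 313120)*(-499721) = -312561*(-499721) = 156193295481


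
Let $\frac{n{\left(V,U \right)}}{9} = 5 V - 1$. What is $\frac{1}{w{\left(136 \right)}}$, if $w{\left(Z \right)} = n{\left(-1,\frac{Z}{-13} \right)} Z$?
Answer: $- \frac{1}{7344} \approx -0.00013617$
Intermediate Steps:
$n{\left(V,U \right)} = -9 + 45 V$ ($n{\left(V,U \right)} = 9 \left(5 V - 1\right) = 9 \left(-1 + 5 V\right) = -9 + 45 V$)
$w{\left(Z \right)} = - 54 Z$ ($w{\left(Z \right)} = \left(-9 + 45 \left(-1\right)\right) Z = \left(-9 - 45\right) Z = - 54 Z$)
$\frac{1}{w{\left(136 \right)}} = \frac{1}{\left(-54\right) 136} = \frac{1}{-7344} = - \frac{1}{7344}$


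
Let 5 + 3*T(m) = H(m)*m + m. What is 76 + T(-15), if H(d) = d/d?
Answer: 193/3 ≈ 64.333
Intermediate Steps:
H(d) = 1
T(m) = -5/3 + 2*m/3 (T(m) = -5/3 + (1*m + m)/3 = -5/3 + (m + m)/3 = -5/3 + (2*m)/3 = -5/3 + 2*m/3)
76 + T(-15) = 76 + (-5/3 + (⅔)*(-15)) = 76 + (-5/3 - 10) = 76 - 35/3 = 193/3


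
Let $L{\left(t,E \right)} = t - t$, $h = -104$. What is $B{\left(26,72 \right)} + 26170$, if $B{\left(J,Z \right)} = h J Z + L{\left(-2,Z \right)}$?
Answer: $-168518$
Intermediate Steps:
$L{\left(t,E \right)} = 0$
$B{\left(J,Z \right)} = - 104 J Z$ ($B{\left(J,Z \right)} = - 104 J Z + 0 = - 104 J Z$)
$B{\left(26,72 \right)} + 26170 = \left(-104\right) 26 \cdot 72 + 26170 = -194688 + 26170 = -168518$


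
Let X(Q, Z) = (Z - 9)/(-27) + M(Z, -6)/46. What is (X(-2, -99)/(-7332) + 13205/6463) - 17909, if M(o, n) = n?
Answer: -36893560991/2060292 ≈ -17907.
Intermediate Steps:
X(Q, Z) = 14/69 - Z/27 (X(Q, Z) = (Z - 9)/(-27) - 6/46 = (-9 + Z)*(-1/27) - 6*1/46 = (1/3 - Z/27) - 3/23 = 14/69 - Z/27)
(X(-2, -99)/(-7332) + 13205/6463) - 17909 = ((14/69 - 1/27*(-99))/(-7332) + 13205/6463) - 17909 = ((14/69 + 11/3)*(-1/7332) + 13205*(1/6463)) - 17909 = ((89/23)*(-1/7332) + 13205/6463) - 17909 = (-89/168636 + 13205/6463) - 17909 = 4208437/2060292 - 17909 = -36893560991/2060292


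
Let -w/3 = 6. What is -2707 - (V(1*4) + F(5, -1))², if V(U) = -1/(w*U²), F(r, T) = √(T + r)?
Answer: -224862337/82944 ≈ -2711.0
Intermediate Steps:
w = -18 (w = -3*6 = -18)
V(U) = 1/(18*U²) (V(U) = -1/((-18*U²)) = -(-1)/(18*U²) = 1/(18*U²))
-2707 - (V(1*4) + F(5, -1))² = -2707 - (1/(18*(1*4)²) + √(-1 + 5))² = -2707 - ((1/18)/4² + √4)² = -2707 - ((1/18)*(1/16) + 2)² = -2707 - (1/288 + 2)² = -2707 - (577/288)² = -2707 - 1*332929/82944 = -2707 - 332929/82944 = -224862337/82944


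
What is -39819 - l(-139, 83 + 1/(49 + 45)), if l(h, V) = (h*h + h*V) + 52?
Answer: -4479431/94 ≈ -47654.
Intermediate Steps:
l(h, V) = 52 + h² + V*h (l(h, V) = (h² + V*h) + 52 = 52 + h² + V*h)
-39819 - l(-139, 83 + 1/(49 + 45)) = -39819 - (52 + (-139)² + (83 + 1/(49 + 45))*(-139)) = -39819 - (52 + 19321 + (83 + 1/94)*(-139)) = -39819 - (52 + 19321 + (7803/94)*(-139)) = -39819 - (52 + 19321 - 1084617/94) = -39819 - 1*736445/94 = -39819 - 736445/94 = -4479431/94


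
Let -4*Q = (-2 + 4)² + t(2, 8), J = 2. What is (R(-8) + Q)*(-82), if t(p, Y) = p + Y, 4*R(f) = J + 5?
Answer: 287/2 ≈ 143.50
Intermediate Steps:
R(f) = 7/4 (R(f) = (2 + 5)/4 = (¼)*7 = 7/4)
t(p, Y) = Y + p
Q = -7/2 (Q = -((-2 + 4)² + (8 + 2))/4 = -(2² + 10)/4 = -(4 + 10)/4 = -¼*14 = -7/2 ≈ -3.5000)
(R(-8) + Q)*(-82) = (7/4 - 7/2)*(-82) = -7/4*(-82) = 287/2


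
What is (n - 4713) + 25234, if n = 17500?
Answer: 38021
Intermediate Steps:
(n - 4713) + 25234 = (17500 - 4713) + 25234 = 12787 + 25234 = 38021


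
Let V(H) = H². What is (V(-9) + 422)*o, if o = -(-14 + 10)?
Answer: 2012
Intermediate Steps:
o = 4 (o = -1*(-4) = 4)
(V(-9) + 422)*o = ((-9)² + 422)*4 = (81 + 422)*4 = 503*4 = 2012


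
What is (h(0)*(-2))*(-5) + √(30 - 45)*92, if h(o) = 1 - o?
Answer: 10 + 92*I*√15 ≈ 10.0 + 356.31*I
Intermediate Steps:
(h(0)*(-2))*(-5) + √(30 - 45)*92 = ((1 - 1*0)*(-2))*(-5) + √(30 - 45)*92 = ((1 + 0)*(-2))*(-5) + √(-15)*92 = (1*(-2))*(-5) + (I*√15)*92 = -2*(-5) + 92*I*√15 = 10 + 92*I*√15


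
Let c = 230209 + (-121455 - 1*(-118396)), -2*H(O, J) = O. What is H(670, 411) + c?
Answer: 226815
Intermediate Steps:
H(O, J) = -O/2
c = 227150 (c = 230209 + (-121455 + 118396) = 230209 - 3059 = 227150)
H(670, 411) + c = -½*670 + 227150 = -335 + 227150 = 226815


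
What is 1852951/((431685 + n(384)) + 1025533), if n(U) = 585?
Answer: 1852951/1457803 ≈ 1.2711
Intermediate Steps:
1852951/((431685 + n(384)) + 1025533) = 1852951/((431685 + 585) + 1025533) = 1852951/(432270 + 1025533) = 1852951/1457803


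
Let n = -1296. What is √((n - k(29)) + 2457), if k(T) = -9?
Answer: 3*√130 ≈ 34.205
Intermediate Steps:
√((n - k(29)) + 2457) = √((-1296 - 1*(-9)) + 2457) = √((-1296 + 9) + 2457) = √(-1287 + 2457) = √1170 = 3*√130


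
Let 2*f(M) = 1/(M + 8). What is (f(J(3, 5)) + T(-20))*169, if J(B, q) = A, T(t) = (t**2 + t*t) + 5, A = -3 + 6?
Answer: 2993159/22 ≈ 1.3605e+5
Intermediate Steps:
A = 3
T(t) = 5 + 2*t**2 (T(t) = (t**2 + t**2) + 5 = 2*t**2 + 5 = 5 + 2*t**2)
J(B, q) = 3
f(M) = 1/(2*(8 + M)) (f(M) = 1/(2*(M + 8)) = 1/(2*(8 + M)))
(f(J(3, 5)) + T(-20))*169 = (1/(2*(8 + 3)) + (5 + 2*(-20)**2))*169 = ((1/2)/11 + (5 + 2*400))*169 = ((1/2)*(1/11) + (5 + 800))*169 = (1/22 + 805)*169 = (17711/22)*169 = 2993159/22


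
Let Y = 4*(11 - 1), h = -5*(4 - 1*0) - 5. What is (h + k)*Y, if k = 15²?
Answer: 8000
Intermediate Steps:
k = 225
h = -25 (h = -5*(4 + 0) - 5 = -5*4 - 5 = -20 - 5 = -25)
Y = 40 (Y = 4*10 = 40)
(h + k)*Y = (-25 + 225)*40 = 200*40 = 8000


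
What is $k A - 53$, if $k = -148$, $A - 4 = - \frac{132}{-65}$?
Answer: $- \frac{61461}{65} \approx -945.55$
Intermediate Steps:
$A = \frac{392}{65}$ ($A = 4 - \frac{132}{-65} = 4 - - \frac{132}{65} = 4 + \frac{132}{65} = \frac{392}{65} \approx 6.0308$)
$k A - 53 = \left(-148\right) \frac{392}{65} - 53 = - \frac{58016}{65} - 53 = - \frac{61461}{65}$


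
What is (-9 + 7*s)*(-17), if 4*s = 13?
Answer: -935/4 ≈ -233.75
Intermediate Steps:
s = 13/4 (s = (¼)*13 = 13/4 ≈ 3.2500)
(-9 + 7*s)*(-17) = (-9 + 7*(13/4))*(-17) = (-9 + 91/4)*(-17) = (55/4)*(-17) = -935/4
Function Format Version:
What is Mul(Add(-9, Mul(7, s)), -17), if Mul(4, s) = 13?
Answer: Rational(-935, 4) ≈ -233.75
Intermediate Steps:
s = Rational(13, 4) (s = Mul(Rational(1, 4), 13) = Rational(13, 4) ≈ 3.2500)
Mul(Add(-9, Mul(7, s)), -17) = Mul(Add(-9, Mul(7, Rational(13, 4))), -17) = Mul(Add(-9, Rational(91, 4)), -17) = Mul(Rational(55, 4), -17) = Rational(-935, 4)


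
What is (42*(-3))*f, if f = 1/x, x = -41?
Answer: 126/41 ≈ 3.0732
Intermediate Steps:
f = -1/41 (f = 1/(-41) = -1/41 ≈ -0.024390)
(42*(-3))*f = (42*(-3))*(-1/41) = -126*(-1/41) = 126/41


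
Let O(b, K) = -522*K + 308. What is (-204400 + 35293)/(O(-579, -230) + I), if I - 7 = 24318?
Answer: -56369/48231 ≈ -1.1687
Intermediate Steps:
O(b, K) = 308 - 522*K
I = 24325 (I = 7 + 24318 = 24325)
(-204400 + 35293)/(O(-579, -230) + I) = (-204400 + 35293)/((308 - 522*(-230)) + 24325) = -169107/((308 + 120060) + 24325) = -169107/(120368 + 24325) = -169107/144693 = -169107*1/144693 = -56369/48231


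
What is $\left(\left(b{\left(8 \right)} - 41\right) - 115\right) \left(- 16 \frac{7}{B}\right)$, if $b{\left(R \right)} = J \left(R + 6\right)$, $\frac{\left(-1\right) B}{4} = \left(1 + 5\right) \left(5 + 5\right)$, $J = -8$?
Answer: $- \frac{1876}{15} \approx -125.07$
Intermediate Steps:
$B = -240$ ($B = - 4 \left(1 + 5\right) \left(5 + 5\right) = - 4 \cdot 6 \cdot 10 = \left(-4\right) 60 = -240$)
$b{\left(R \right)} = -48 - 8 R$ ($b{\left(R \right)} = - 8 \left(R + 6\right) = - 8 \left(6 + R\right) = -48 - 8 R$)
$\left(\left(b{\left(8 \right)} - 41\right) - 115\right) \left(- 16 \frac{7}{B}\right) = \left(\left(\left(-48 - 64\right) - 41\right) - 115\right) \left(- 16 \frac{7}{-240}\right) = \left(\left(\left(-48 - 64\right) - 41\right) - 115\right) \left(- 16 \cdot 7 \left(- \frac{1}{240}\right)\right) = \left(\left(-112 - 41\right) - 115\right) \left(\left(-16\right) \left(- \frac{7}{240}\right)\right) = \left(-153 - 115\right) \frac{7}{15} = \left(-268\right) \frac{7}{15} = - \frac{1876}{15}$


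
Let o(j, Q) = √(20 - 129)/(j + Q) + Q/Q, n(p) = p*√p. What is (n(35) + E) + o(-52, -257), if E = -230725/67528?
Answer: -163197/67528 + 35*√35 - I*√109/309 ≈ 204.65 - 0.033787*I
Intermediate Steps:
n(p) = p^(3/2)
E = -230725/67528 (E = -230725*1/67528 = -230725/67528 ≈ -3.4167)
o(j, Q) = 1 + I*√109/(Q + j) (o(j, Q) = √(-109)/(Q + j) + 1 = (I*√109)/(Q + j) + 1 = I*√109/(Q + j) + 1 = 1 + I*√109/(Q + j))
(n(35) + E) + o(-52, -257) = (35^(3/2) - 230725/67528) + (-257 - 52 + I*√109)/(-257 - 52) = (35*√35 - 230725/67528) + (-309 + I*√109)/(-309) = (-230725/67528 + 35*√35) - (-309 + I*√109)/309 = (-230725/67528 + 35*√35) + (1 - I*√109/309) = -163197/67528 + 35*√35 - I*√109/309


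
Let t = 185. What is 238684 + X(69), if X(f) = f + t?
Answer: 238938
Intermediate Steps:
X(f) = 185 + f (X(f) = f + 185 = 185 + f)
238684 + X(69) = 238684 + (185 + 69) = 238684 + 254 = 238938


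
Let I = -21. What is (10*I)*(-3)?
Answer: 630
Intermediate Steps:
(10*I)*(-3) = (10*(-21))*(-3) = -210*(-3) = 630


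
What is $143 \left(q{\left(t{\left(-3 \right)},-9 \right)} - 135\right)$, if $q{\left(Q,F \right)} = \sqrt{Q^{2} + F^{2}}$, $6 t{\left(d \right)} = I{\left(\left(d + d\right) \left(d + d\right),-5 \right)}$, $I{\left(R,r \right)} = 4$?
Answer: $-19305 + \frac{143 \sqrt{733}}{3} \approx -18014.0$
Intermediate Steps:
$t{\left(d \right)} = \frac{2}{3}$ ($t{\left(d \right)} = \frac{1}{6} \cdot 4 = \frac{2}{3}$)
$q{\left(Q,F \right)} = \sqrt{F^{2} + Q^{2}}$
$143 \left(q{\left(t{\left(-3 \right)},-9 \right)} - 135\right) = 143 \left(\sqrt{\left(-9\right)^{2} + \left(\frac{2}{3}\right)^{2}} - 135\right) = 143 \left(\sqrt{81 + \frac{4}{9}} - 135\right) = 143 \left(\sqrt{\frac{733}{9}} - 135\right) = 143 \left(\frac{\sqrt{733}}{3} - 135\right) = 143 \left(-135 + \frac{\sqrt{733}}{3}\right) = -19305 + \frac{143 \sqrt{733}}{3}$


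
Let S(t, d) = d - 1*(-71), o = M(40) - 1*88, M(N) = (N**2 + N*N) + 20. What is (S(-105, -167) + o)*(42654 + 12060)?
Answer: 166111704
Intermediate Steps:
M(N) = 20 + 2*N**2 (M(N) = (N**2 + N**2) + 20 = 2*N**2 + 20 = 20 + 2*N**2)
o = 3132 (o = (20 + 2*40**2) - 1*88 = (20 + 2*1600) - 88 = (20 + 3200) - 88 = 3220 - 88 = 3132)
S(t, d) = 71 + d (S(t, d) = d + 71 = 71 + d)
(S(-105, -167) + o)*(42654 + 12060) = ((71 - 167) + 3132)*(42654 + 12060) = (-96 + 3132)*54714 = 3036*54714 = 166111704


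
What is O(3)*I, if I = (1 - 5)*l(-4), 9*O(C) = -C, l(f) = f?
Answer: -16/3 ≈ -5.3333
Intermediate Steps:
O(C) = -C/9 (O(C) = (-C)/9 = -C/9)
I = 16 (I = (1 - 5)*(-4) = -4*(-4) = 16)
O(3)*I = -⅑*3*16 = -⅓*16 = -16/3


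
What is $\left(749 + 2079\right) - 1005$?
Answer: $1823$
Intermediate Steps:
$\left(749 + 2079\right) - 1005 = 2828 - 1005 = 1823$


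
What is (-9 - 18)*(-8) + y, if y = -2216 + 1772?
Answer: -228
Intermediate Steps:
y = -444
(-9 - 18)*(-8) + y = (-9 - 18)*(-8) - 444 = -27*(-8) - 444 = 216 - 444 = -228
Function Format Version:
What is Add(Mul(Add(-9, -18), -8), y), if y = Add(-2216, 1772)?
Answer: -228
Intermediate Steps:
y = -444
Add(Mul(Add(-9, -18), -8), y) = Add(Mul(Add(-9, -18), -8), -444) = Add(Mul(-27, -8), -444) = Add(216, -444) = -228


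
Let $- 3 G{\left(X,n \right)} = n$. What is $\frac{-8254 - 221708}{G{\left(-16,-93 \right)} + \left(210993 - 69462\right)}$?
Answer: $- \frac{114981}{70781} \approx -1.6245$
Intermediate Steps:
$G{\left(X,n \right)} = - \frac{n}{3}$
$\frac{-8254 - 221708}{G{\left(-16,-93 \right)} + \left(210993 - 69462\right)} = \frac{-8254 - 221708}{\left(- \frac{1}{3}\right) \left(-93\right) + \left(210993 - 69462\right)} = - \frac{229962}{31 + \left(210993 - 69462\right)} = - \frac{229962}{31 + 141531} = - \frac{229962}{141562} = \left(-229962\right) \frac{1}{141562} = - \frac{114981}{70781}$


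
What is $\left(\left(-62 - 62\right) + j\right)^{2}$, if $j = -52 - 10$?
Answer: $34596$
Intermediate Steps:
$j = -62$ ($j = -52 - 10 = -62$)
$\left(\left(-62 - 62\right) + j\right)^{2} = \left(\left(-62 - 62\right) - 62\right)^{2} = \left(-124 - 62\right)^{2} = \left(-186\right)^{2} = 34596$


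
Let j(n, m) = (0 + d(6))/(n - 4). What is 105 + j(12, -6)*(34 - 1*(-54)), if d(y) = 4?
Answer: 149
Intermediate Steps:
j(n, m) = 4/(-4 + n) (j(n, m) = (0 + 4)/(n - 4) = 4/(-4 + n))
105 + j(12, -6)*(34 - 1*(-54)) = 105 + (4/(-4 + 12))*(34 - 1*(-54)) = 105 + (4/8)*(34 + 54) = 105 + (4*(⅛))*88 = 105 + (½)*88 = 105 + 44 = 149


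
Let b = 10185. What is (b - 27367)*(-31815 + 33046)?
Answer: -21151042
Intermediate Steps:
(b - 27367)*(-31815 + 33046) = (10185 - 27367)*(-31815 + 33046) = -17182*1231 = -21151042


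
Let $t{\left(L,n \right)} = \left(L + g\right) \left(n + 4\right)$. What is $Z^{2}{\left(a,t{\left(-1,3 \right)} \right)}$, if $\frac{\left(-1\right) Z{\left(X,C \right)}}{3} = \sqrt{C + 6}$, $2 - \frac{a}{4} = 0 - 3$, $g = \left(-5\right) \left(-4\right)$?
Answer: $1251$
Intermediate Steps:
$g = 20$
$a = 20$ ($a = 8 - 4 \left(0 - 3\right) = 8 - -12 = 8 + 12 = 20$)
$t{\left(L,n \right)} = \left(4 + n\right) \left(20 + L\right)$ ($t{\left(L,n \right)} = \left(L + 20\right) \left(n + 4\right) = \left(20 + L\right) \left(4 + n\right) = \left(4 + n\right) \left(20 + L\right)$)
$Z{\left(X,C \right)} = - 3 \sqrt{6 + C}$ ($Z{\left(X,C \right)} = - 3 \sqrt{C + 6} = - 3 \sqrt{6 + C}$)
$Z^{2}{\left(a,t{\left(-1,3 \right)} \right)} = \left(- 3 \sqrt{6 + \left(80 + 4 \left(-1\right) + 20 \cdot 3 - 3\right)}\right)^{2} = \left(- 3 \sqrt{6 + \left(80 - 4 + 60 - 3\right)}\right)^{2} = \left(- 3 \sqrt{6 + 133}\right)^{2} = \left(- 3 \sqrt{139}\right)^{2} = 1251$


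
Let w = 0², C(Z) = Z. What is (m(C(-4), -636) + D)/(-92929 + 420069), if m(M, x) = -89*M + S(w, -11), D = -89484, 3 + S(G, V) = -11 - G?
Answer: -44571/163570 ≈ -0.27249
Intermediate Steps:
w = 0
S(G, V) = -14 - G (S(G, V) = -3 + (-11 - G) = -14 - G)
m(M, x) = -14 - 89*M (m(M, x) = -89*M + (-14 - 1*0) = -89*M + (-14 + 0) = -89*M - 14 = -14 - 89*M)
(m(C(-4), -636) + D)/(-92929 + 420069) = ((-14 - 89*(-4)) - 89484)/(-92929 + 420069) = ((-14 + 356) - 89484)/327140 = (342 - 89484)*(1/327140) = -89142*1/327140 = -44571/163570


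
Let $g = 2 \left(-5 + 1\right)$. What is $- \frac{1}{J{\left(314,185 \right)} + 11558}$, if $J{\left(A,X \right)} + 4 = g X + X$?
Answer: $- \frac{1}{10259} \approx -9.7475 \cdot 10^{-5}$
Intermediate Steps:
$g = -8$ ($g = 2 \left(-4\right) = -8$)
$J{\left(A,X \right)} = -4 - 7 X$ ($J{\left(A,X \right)} = -4 + \left(- 8 X + X\right) = -4 - 7 X$)
$- \frac{1}{J{\left(314,185 \right)} + 11558} = - \frac{1}{\left(-4 - 1295\right) + 11558} = - \frac{1}{-1299 + 11558} = - \frac{1}{10259}$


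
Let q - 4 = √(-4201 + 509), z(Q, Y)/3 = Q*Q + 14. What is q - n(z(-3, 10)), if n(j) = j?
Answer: -65 + 2*I*√923 ≈ -65.0 + 60.762*I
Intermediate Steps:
z(Q, Y) = 42 + 3*Q² (z(Q, Y) = 3*(Q*Q + 14) = 3*(Q² + 14) = 3*(14 + Q²) = 42 + 3*Q²)
q = 4 + 2*I*√923 (q = 4 + √(-4201 + 509) = 4 + √(-3692) = 4 + 2*I*√923 ≈ 4.0 + 60.762*I)
q - n(z(-3, 10)) = (4 + 2*I*√923) - (42 + 3*(-3)²) = (4 + 2*I*√923) - (42 + 3*9) = (4 + 2*I*√923) - (42 + 27) = (4 + 2*I*√923) - 1*69 = (4 + 2*I*√923) - 69 = -65 + 2*I*√923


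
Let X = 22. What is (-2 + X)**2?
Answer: 400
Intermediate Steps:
(-2 + X)**2 = (-2 + 22)**2 = 20**2 = 400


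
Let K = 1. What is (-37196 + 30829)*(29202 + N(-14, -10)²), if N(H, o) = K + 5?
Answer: -186158346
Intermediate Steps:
N(H, o) = 6 (N(H, o) = 1 + 5 = 6)
(-37196 + 30829)*(29202 + N(-14, -10)²) = (-37196 + 30829)*(29202 + 6²) = -6367*(29202 + 36) = -6367*29238 = -186158346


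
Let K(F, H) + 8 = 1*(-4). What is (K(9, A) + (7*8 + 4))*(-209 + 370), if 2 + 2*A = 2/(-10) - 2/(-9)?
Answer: 7728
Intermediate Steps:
A = -89/90 (A = -1 + (2/(-10) - 2/(-9))/2 = -1 + (2*(-⅒) - 2*(-⅑))/2 = -1 + (-⅕ + 2/9)/2 = -1 + (½)*(1/45) = -1 + 1/90 = -89/90 ≈ -0.98889)
K(F, H) = -12 (K(F, H) = -8 + 1*(-4) = -8 - 4 = -12)
(K(9, A) + (7*8 + 4))*(-209 + 370) = (-12 + (7*8 + 4))*(-209 + 370) = (-12 + (56 + 4))*161 = (-12 + 60)*161 = 48*161 = 7728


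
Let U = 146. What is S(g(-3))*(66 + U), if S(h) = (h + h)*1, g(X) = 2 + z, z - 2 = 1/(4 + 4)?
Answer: 1749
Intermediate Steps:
z = 17/8 (z = 2 + 1/(4 + 4) = 2 + 1/8 = 2 + ⅛ = 17/8 ≈ 2.1250)
g(X) = 33/8 (g(X) = 2 + 17/8 = 33/8)
S(h) = 2*h (S(h) = (2*h)*1 = 2*h)
S(g(-3))*(66 + U) = (2*(33/8))*(66 + 146) = (33/4)*212 = 1749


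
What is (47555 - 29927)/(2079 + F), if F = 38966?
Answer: 17628/41045 ≈ 0.42948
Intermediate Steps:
(47555 - 29927)/(2079 + F) = (47555 - 29927)/(2079 + 38966) = 17628/41045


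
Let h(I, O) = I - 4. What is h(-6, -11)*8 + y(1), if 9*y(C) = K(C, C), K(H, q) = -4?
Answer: -724/9 ≈ -80.444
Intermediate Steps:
h(I, O) = -4 + I
y(C) = -4/9 (y(C) = (⅑)*(-4) = -4/9)
h(-6, -11)*8 + y(1) = (-4 - 6)*8 - 4/9 = -10*8 - 4/9 = -80 - 4/9 = -724/9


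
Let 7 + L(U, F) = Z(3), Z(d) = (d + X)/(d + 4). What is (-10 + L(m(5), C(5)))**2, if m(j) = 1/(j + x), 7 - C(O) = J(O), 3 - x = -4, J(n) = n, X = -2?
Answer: 13924/49 ≈ 284.16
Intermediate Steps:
x = 7 (x = 3 - 1*(-4) = 3 + 4 = 7)
C(O) = 7 - O
Z(d) = (-2 + d)/(4 + d) (Z(d) = (d - 2)/(d + 4) = (-2 + d)/(4 + d))
m(j) = 1/(7 + j) (m(j) = 1/(j + 7) = 1/(7 + j))
L(U, F) = -48/7 (L(U, F) = -7 + (-2 + 3)/(4 + 3) = -7 + 1/7 = -48/7)
(-10 + L(m(5), C(5)))**2 = (-10 - 48/7)**2 = (-118/7)**2 = 13924/49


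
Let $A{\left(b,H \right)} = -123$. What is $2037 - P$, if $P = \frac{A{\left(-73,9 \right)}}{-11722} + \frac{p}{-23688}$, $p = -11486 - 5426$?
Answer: $\frac{10096680949}{4958406} \approx 2036.3$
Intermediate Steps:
$p = -16912$
$P = \frac{3592073}{4958406}$ ($P = - \frac{123}{-11722} - \frac{16912}{-23688} = \left(-123\right) \left(- \frac{1}{11722}\right) - - \frac{302}{423} = \frac{123}{11722} + \frac{302}{423} = \frac{3592073}{4958406} \approx 0.72444$)
$2037 - P = 2037 - \frac{3592073}{4958406} = \frac{10096680949}{4958406}$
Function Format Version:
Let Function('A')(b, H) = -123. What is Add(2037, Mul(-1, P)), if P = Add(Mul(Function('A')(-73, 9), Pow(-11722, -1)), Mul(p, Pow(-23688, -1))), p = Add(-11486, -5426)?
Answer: Rational(10096680949, 4958406) ≈ 2036.3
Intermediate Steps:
p = -16912
P = Rational(3592073, 4958406) (P = Add(Mul(-123, Pow(-11722, -1)), Mul(-16912, Pow(-23688, -1))) = Add(Mul(-123, Rational(-1, 11722)), Mul(-16912, Rational(-1, 23688))) = Add(Rational(123, 11722), Rational(302, 423)) = Rational(3592073, 4958406) ≈ 0.72444)
Add(2037, Mul(-1, P)) = Add(2037, Mul(-1, Rational(3592073, 4958406))) = Add(2037, Rational(-3592073, 4958406)) = Rational(10096680949, 4958406)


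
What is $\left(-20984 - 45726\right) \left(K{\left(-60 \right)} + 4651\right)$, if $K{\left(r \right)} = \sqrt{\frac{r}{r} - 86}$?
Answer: $-310268210 - 66710 i \sqrt{85} \approx -3.1027 \cdot 10^{8} - 6.1504 \cdot 10^{5} i$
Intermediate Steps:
$K{\left(r \right)} = i \sqrt{85}$ ($K{\left(r \right)} = \sqrt{1 - 86} = \sqrt{-85} = i \sqrt{85}$)
$\left(-20984 - 45726\right) \left(K{\left(-60 \right)} + 4651\right) = \left(-20984 - 45726\right) \left(i \sqrt{85} + 4651\right) = - 66710 \left(4651 + i \sqrt{85}\right) = -310268210 - 66710 i \sqrt{85}$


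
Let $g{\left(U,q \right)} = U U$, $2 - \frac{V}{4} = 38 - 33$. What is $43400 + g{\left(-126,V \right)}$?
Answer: $59276$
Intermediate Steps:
$V = -12$ ($V = 8 - 4 \left(38 - 33\right) = 8 - 20 = -12$)
$g{\left(U,q \right)} = U^{2}$
$43400 + g{\left(-126,V \right)} = 43400 + \left(-126\right)^{2} = 43400 + 15876 = 59276$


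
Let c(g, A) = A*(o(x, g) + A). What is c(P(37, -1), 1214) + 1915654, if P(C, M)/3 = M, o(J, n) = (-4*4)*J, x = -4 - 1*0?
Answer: 3467146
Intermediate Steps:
x = -4 (x = -4 + 0 = -4)
o(J, n) = -16*J
P(C, M) = 3*M
c(g, A) = A*(64 + A) (c(g, A) = A*(-16*(-4) + A) = A*(64 + A))
c(P(37, -1), 1214) + 1915654 = 1214*(64 + 1214) + 1915654 = 1214*1278 + 1915654 = 1551492 + 1915654 = 3467146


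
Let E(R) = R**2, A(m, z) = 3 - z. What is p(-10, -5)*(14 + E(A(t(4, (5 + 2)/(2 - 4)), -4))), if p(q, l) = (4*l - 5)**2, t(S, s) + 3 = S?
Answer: 39375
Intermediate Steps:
t(S, s) = -3 + S
p(q, l) = (-5 + 4*l)**2
p(-10, -5)*(14 + E(A(t(4, (5 + 2)/(2 - 4)), -4))) = (-5 + 4*(-5))**2*(14 + (3 - 1*(-4))**2) = (-5 - 20)**2*(14 + (3 + 4)**2) = (-25)**2*(14 + 7**2) = 625*(14 + 49) = 625*63 = 39375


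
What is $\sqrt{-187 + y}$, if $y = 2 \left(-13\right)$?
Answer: $i \sqrt{213} \approx 14.595 i$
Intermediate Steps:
$y = -26$
$\sqrt{-187 + y} = \sqrt{-187 - 26} = \sqrt{-213} = i \sqrt{213}$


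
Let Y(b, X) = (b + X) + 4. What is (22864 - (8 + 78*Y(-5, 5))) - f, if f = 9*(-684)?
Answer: 28700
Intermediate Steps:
Y(b, X) = 4 + X + b (Y(b, X) = (X + b) + 4 = 4 + X + b)
f = -6156
(22864 - (8 + 78*Y(-5, 5))) - f = (22864 - (8 + 78*(4 + 5 - 5))) - 1*(-6156) = (22864 - (8 + 78*4)) + 6156 = (22864 - (8 + 312)) + 6156 = (22864 - 1*320) + 6156 = (22864 - 320) + 6156 = 22544 + 6156 = 28700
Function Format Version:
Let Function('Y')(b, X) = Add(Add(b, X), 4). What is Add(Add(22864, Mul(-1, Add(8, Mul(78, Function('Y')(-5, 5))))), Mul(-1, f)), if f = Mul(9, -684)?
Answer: 28700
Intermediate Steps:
Function('Y')(b, X) = Add(4, X, b) (Function('Y')(b, X) = Add(Add(X, b), 4) = Add(4, X, b))
f = -6156
Add(Add(22864, Mul(-1, Add(8, Mul(78, Function('Y')(-5, 5))))), Mul(-1, f)) = Add(Add(22864, Mul(-1, Add(8, Mul(78, Add(4, 5, -5))))), Mul(-1, -6156)) = Add(Add(22864, Mul(-1, Add(8, Mul(78, 4)))), 6156) = Add(Add(22864, Mul(-1, Add(8, 312))), 6156) = Add(Add(22864, Mul(-1, 320)), 6156) = Add(Add(22864, -320), 6156) = Add(22544, 6156) = 28700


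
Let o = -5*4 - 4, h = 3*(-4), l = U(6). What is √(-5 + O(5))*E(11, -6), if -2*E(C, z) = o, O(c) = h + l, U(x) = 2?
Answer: 12*I*√15 ≈ 46.476*I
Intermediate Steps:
l = 2
h = -12
O(c) = -10 (O(c) = -12 + 2 = -10)
o = -24 (o = -20 - 4 = -24)
E(C, z) = 12 (E(C, z) = -½*(-24) = 12)
√(-5 + O(5))*E(11, -6) = √(-5 - 10)*12 = √(-15)*12 = (I*√15)*12 = 12*I*√15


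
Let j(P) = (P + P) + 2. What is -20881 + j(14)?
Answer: -20851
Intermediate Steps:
j(P) = 2 + 2*P (j(P) = 2*P + 2 = 2 + 2*P)
-20881 + j(14) = -20881 + (2 + 2*14) = -20881 + (2 + 28) = -20881 + 30 = -20851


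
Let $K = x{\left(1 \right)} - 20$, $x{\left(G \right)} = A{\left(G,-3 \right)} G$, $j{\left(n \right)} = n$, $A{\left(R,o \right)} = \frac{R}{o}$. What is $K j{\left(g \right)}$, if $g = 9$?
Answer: $-183$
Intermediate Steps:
$x{\left(G \right)} = - \frac{G^{2}}{3}$ ($x{\left(G \right)} = \frac{G}{-3} G = G \left(- \frac{1}{3}\right) G = - \frac{G}{3} G = - \frac{G^{2}}{3}$)
$K = - \frac{61}{3}$ ($K = - \frac{1^{2}}{3} - 20 = \left(- \frac{1}{3}\right) 1 - 20 = - \frac{1}{3} - 20 = - \frac{61}{3} \approx -20.333$)
$K j{\left(g \right)} = \left(- \frac{61}{3}\right) 9 = -183$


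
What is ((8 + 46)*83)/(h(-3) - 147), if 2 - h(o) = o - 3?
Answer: -4482/139 ≈ -32.245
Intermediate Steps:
h(o) = 5 - o (h(o) = 2 - (o - 3) = 2 - (-3 + o) = 2 + (3 - o) = 5 - o)
((8 + 46)*83)/(h(-3) - 147) = ((8 + 46)*83)/((5 - 1*(-3)) - 147) = (54*83)/((5 + 3) - 147) = 4482/(8 - 147) = 4482/(-139) = 4482*(-1/139) = -4482/139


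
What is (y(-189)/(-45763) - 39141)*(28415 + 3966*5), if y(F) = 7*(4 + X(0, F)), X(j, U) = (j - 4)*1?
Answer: -1888357545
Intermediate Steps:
X(j, U) = -4 + j (X(j, U) = (-4 + j)*1 = -4 + j)
y(F) = 0 (y(F) = 7*(4 + (-4 + 0)) = 7*(4 - 4) = 7*0 = 0)
(y(-189)/(-45763) - 39141)*(28415 + 3966*5) = (0/(-45763) - 39141)*(28415 + 3966*5) = (0*(-1/45763) - 39141)*(28415 + 19830) = (0 - 39141)*48245 = -39141*48245 = -1888357545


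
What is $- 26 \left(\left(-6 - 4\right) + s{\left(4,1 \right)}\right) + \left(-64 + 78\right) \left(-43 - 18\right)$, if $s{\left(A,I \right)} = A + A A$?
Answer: $-1114$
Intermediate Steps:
$s{\left(A,I \right)} = A + A^{2}$
$- 26 \left(\left(-6 - 4\right) + s{\left(4,1 \right)}\right) + \left(-64 + 78\right) \left(-43 - 18\right) = - 26 \left(\left(-6 - 4\right) + 4 \left(1 + 4\right)\right) + \left(-64 + 78\right) \left(-43 - 18\right) = - 26 \left(\left(-6 + \left(-4 + 0\right)\right) + 4 \cdot 5\right) + 14 \left(-61\right) = - 26 \left(\left(-6 - 4\right) + 20\right) - 854 = - 26 \left(-10 + 20\right) - 854 = \left(-26\right) 10 - 854 = -260 - 854 = -1114$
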